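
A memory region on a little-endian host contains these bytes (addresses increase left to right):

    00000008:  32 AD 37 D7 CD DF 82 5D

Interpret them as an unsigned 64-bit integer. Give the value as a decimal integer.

6738194067671723314

Little-endian stores the least-significant byte at the lowest address.
Reassemble most-significant byte first: 5D 82 DF CD D7 37 AD 32 → 0x5D82DFCDD737AD32.
0x5D82DFCDD737AD32 = 6738194067671723314.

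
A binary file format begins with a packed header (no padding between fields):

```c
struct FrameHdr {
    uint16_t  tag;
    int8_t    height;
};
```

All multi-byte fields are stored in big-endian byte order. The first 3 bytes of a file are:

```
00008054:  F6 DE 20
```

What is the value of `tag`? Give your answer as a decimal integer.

`tag` is the first field, at byte offset 0, occupying 2 bytes.
Bytes at offsets 0..1: F6 DE.
Big-endian: lowest address holds the most-significant byte.
The bytes are already most-significant first: 0xF6DE.
0xF6DE = 63198.

63198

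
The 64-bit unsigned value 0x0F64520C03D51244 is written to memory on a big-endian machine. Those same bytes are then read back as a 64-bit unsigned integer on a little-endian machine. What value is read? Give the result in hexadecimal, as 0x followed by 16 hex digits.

0x4412D5030C52640F

Stored big-endian, the bytes at ascending addresses are 0F 64 52 0C 03 D5 12 44.
Read back as little-endian, the first byte is least significant, giving 0x4412D5030C52640F.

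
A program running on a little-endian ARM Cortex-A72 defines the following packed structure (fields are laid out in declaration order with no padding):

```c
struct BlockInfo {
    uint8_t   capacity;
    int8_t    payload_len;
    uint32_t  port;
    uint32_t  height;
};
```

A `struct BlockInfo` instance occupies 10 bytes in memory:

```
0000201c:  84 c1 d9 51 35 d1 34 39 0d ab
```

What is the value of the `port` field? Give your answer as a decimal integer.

`port` follows `capacity` (1 B), `payload_len` (1 B), so it starts at offset 1 + 1 = 2 and occupies 4 bytes.
Bytes at offsets 2..5: D9 51 35 D1.
In little-endian order the low byte comes first in memory.
Reassemble most-significant byte first: D1 35 51 D9 → 0xD13551D9.
0xD13551D9 = 3509932505.

3509932505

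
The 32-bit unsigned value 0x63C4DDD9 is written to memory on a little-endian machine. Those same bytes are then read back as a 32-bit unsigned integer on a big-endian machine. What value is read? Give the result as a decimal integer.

Stored little-endian, the bytes at ascending addresses are D9 DD C4 63.
Read back as big-endian, the last byte is least significant, giving 0xD9DDC463.
0xD9DDC463 = 3655189603.

3655189603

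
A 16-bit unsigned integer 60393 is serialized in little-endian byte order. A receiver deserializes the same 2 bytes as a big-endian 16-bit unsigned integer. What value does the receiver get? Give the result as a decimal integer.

60393 in 16-bit hexadecimal is 0xEBE9.
Stored little-endian, the bytes at ascending addresses are E9 EB.
Read back as big-endian, the last byte is least significant, giving 0xE9EB.
0xE9EB = 59883.

59883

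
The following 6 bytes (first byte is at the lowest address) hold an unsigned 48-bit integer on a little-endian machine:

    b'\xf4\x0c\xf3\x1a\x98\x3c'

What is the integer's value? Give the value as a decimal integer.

In little-endian order the low byte comes first in memory.
Reassemble most-significant byte first: 3C 98 1A F3 0C F4 → 0x3C981AF30CF4.
0x3C981AF30CF4 = 66623984831732.

66623984831732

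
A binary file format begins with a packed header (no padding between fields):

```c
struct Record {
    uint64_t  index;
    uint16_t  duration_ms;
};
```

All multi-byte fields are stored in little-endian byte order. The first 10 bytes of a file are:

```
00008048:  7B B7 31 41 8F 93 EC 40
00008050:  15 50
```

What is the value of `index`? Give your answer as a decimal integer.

4678276356414486395

`index` is the first field, at byte offset 0, occupying 8 bytes.
Bytes at offsets 0..7: 7B B7 31 41 8F 93 EC 40.
Little-endian: lowest address holds the least-significant byte.
Reassemble most-significant byte first: 40 EC 93 8F 41 31 B7 7B → 0x40EC938F4131B77B.
0x40EC938F4131B77B = 4678276356414486395.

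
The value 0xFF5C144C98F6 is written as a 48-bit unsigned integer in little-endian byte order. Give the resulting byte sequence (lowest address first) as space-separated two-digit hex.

F6 98 4C 14 5C FF

Split into bytes (most-significant first): FF 5C 14 4C 98 F6.
In little-endian order the low byte comes first in memory.
So at ascending addresses the bytes are F6 98 4C 14 5C FF.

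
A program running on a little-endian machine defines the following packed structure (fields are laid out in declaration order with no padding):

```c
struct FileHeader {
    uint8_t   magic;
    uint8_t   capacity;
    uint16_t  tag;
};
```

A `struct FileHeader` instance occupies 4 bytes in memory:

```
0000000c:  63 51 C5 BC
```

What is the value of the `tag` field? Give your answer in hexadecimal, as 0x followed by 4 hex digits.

0xBCC5

`tag` follows `magic` (1 B), `capacity` (1 B), so it starts at offset 1 + 1 = 2 and occupies 2 bytes.
Bytes at offsets 2..3: C5 BC.
Little-endian stores the least-significant byte at the lowest address.
Reassemble most-significant byte first: BC C5 → 0xBCC5.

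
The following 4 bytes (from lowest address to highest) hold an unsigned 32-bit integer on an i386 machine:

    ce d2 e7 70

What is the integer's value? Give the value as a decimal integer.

Little-endian: lowest address holds the least-significant byte.
Reassemble most-significant byte first: 70 E7 D2 CE → 0x70E7D2CE.
0x70E7D2CE = 1894240974.

1894240974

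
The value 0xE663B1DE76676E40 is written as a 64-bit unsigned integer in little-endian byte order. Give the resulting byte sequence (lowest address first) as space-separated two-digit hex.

Split into bytes (most-significant first): E6 63 B1 DE 76 67 6E 40.
Little-endian: lowest address holds the least-significant byte.
So at ascending addresses the bytes are 40 6E 67 76 DE B1 63 E6.

40 6E 67 76 DE B1 63 E6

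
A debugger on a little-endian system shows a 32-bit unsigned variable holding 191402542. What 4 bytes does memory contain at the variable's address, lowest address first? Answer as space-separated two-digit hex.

191402542 in hexadecimal, padded to 32 bits, is 0x0B68922E.
Split into bytes (most-significant first): 0B 68 92 2E.
In little-endian order the low byte comes first in memory.
So at ascending addresses the bytes are 2E 92 68 0B.

2E 92 68 0B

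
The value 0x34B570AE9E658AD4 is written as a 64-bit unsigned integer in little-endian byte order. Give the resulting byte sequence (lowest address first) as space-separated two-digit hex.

D4 8A 65 9E AE 70 B5 34

Split into bytes (most-significant first): 34 B5 70 AE 9E 65 8A D4.
Little-endian: lowest address holds the least-significant byte.
So at ascending addresses the bytes are D4 8A 65 9E AE 70 B5 34.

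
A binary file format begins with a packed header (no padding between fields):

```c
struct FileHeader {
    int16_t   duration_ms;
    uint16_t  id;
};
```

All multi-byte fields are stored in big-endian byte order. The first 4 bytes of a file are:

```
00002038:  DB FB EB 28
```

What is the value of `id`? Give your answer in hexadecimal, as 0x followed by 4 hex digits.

`id` follows `duration_ms` (2 bytes), so it starts at byte offset 2 and occupies 2 bytes.
Bytes at offsets 2..3: EB 28.
Big-endian: lowest address holds the most-significant byte.
The bytes are already most-significant first: 0xEB28.

0xEB28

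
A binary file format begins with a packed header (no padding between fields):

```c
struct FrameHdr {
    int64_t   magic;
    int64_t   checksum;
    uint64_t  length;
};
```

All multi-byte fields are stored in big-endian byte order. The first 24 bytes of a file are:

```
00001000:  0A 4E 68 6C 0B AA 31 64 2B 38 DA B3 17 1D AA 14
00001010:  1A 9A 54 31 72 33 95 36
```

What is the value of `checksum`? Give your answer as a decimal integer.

3114479605048519188

`checksum` follows `magic` (8 bytes), so it starts at byte offset 8 and occupies 8 bytes.
Bytes at offsets 8..15: 2B 38 DA B3 17 1D AA 14.
Big-endian stores the most-significant byte at the lowest address.
The bytes are already most-significant first: 0x2B38DAB3171DAA14.
0x2B38DAB3171DAA14 = 3114479605048519188.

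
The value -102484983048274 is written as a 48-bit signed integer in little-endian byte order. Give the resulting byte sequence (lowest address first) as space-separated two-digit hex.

AE 97 FD 5A CA A2

Two's complement of -102484983048274 in 48 bits: 102484983048274 = 0x5D35A5026852; invert → 0xA2CA5AFD97AD; add 1 → 0xA2CA5AFD97AE.
Split into bytes (most-significant first): A2 CA 5A FD 97 AE.
Little-endian stores the least-significant byte at the lowest address.
So at ascending addresses the bytes are AE 97 FD 5A CA A2.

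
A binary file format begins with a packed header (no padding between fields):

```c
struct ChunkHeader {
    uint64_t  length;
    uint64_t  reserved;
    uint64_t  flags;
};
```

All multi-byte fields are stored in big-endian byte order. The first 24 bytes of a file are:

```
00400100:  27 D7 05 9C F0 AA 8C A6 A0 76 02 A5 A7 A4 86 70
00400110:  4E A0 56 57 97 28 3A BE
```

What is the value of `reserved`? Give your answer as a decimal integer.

11562432003825763952

`reserved` follows `length` (8 bytes), so it starts at byte offset 8 and occupies 8 bytes.
Bytes at offsets 8..15: A0 76 02 A5 A7 A4 86 70.
Big-endian: lowest address holds the most-significant byte.
The bytes are already most-significant first: 0xA07602A5A7A48670.
0xA07602A5A7A48670 = 11562432003825763952.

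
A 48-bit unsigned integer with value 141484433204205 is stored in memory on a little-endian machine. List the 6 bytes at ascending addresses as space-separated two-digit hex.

141484433204205 in hexadecimal, padded to 48 bits, is 0x80ADE961E3ED.
Split into bytes (most-significant first): 80 AD E9 61 E3 ED.
Little-endian stores the least-significant byte at the lowest address.
So at ascending addresses the bytes are ED E3 61 E9 AD 80.

ED E3 61 E9 AD 80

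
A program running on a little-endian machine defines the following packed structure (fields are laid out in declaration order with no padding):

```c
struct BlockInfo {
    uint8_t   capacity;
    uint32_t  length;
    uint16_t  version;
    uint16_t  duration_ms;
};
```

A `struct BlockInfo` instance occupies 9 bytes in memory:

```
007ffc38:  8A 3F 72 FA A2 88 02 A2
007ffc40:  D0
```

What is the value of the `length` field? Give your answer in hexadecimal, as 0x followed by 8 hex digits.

0xA2FA723F

`length` follows `capacity` (1 byte), so it starts at byte offset 1 and occupies 4 bytes.
Bytes at offsets 1..4: 3F 72 FA A2.
Little-endian stores the least-significant byte at the lowest address.
Reassemble most-significant byte first: A2 FA 72 3F → 0xA2FA723F.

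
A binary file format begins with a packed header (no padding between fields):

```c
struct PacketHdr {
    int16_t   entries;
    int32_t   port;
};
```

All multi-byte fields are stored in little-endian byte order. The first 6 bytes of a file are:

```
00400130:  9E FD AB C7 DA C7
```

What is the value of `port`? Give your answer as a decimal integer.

`port` follows `entries` (2 bytes), so it starts at byte offset 2 and occupies 4 bytes.
Bytes at offsets 2..5: AB C7 DA C7.
Little-endian stores the least-significant byte at the lowest address.
Reassemble most-significant byte first: C7 DA C7 AB → 0xC7DAC7AB.
Top bit is set, so as a signed 32-bit value this is 0xC7DAC7AB − 2^32 = -941963349.

-941963349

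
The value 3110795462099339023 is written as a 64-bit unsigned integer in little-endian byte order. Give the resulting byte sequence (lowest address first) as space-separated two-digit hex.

0F 07 54 B7 FD C3 2B 2B

3110795462099339023 in hexadecimal, padded to 64 bits, is 0x2B2BC3FDB754070F.
Split into bytes (most-significant first): 2B 2B C3 FD B7 54 07 0F.
Little-endian: lowest address holds the least-significant byte.
So at ascending addresses the bytes are 0F 07 54 B7 FD C3 2B 2B.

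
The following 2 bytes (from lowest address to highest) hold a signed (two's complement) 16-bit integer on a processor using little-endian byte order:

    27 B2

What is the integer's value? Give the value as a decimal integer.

Little-endian stores the least-significant byte at the lowest address.
Reassemble most-significant byte first: B2 27 → 0xB227.
Top bit is set, so as a signed 16-bit value this is 0xB227 − 2^16 = -19929.

-19929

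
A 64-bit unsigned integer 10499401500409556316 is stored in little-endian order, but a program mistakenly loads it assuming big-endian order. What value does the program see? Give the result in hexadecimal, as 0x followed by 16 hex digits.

0x5C6D1D52095EB591

10499401500409556316 in 64-bit hexadecimal is 0x91B55E09521D6D5C.
Stored little-endian, the bytes at ascending addresses are 5C 6D 1D 52 09 5E B5 91.
Read back as big-endian, the last byte is least significant, giving 0x5C6D1D52095EB591.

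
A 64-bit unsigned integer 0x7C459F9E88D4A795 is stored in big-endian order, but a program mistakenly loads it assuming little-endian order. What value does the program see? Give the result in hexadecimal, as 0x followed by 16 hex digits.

Stored big-endian, the bytes at ascending addresses are 7C 45 9F 9E 88 D4 A7 95.
Read back as little-endian, the first byte is least significant, giving 0x95A7D4889E9F457C.

0x95A7D4889E9F457C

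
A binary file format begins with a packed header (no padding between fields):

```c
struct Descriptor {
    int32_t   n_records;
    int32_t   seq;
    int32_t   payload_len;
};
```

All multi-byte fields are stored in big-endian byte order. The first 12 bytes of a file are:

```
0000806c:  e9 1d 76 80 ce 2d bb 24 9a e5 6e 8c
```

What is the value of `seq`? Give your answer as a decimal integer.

`seq` follows `n_records` (4 bytes), so it starts at byte offset 4 and occupies 4 bytes.
Bytes at offsets 4..7: CE 2D BB 24.
In big-endian order the high byte comes first in memory.
The bytes are already most-significant first: 0xCE2DBB24.
Top bit is set, so as a signed 32-bit value this is 0xCE2DBB24 − 2^32 = -835863772.

-835863772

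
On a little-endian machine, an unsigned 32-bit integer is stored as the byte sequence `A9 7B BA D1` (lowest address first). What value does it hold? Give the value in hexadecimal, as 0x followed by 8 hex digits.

Little-endian stores the least-significant byte at the lowest address.
Reassemble most-significant byte first: D1 BA 7B A9 → 0xD1BA7BA9.

0xD1BA7BA9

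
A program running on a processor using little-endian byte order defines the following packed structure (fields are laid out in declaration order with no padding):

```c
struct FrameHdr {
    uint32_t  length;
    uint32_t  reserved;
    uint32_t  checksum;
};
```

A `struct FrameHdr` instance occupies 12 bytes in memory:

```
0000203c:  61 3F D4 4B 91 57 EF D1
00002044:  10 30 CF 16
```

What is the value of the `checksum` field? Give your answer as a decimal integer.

382677008

`checksum` follows `length` (4 B), `reserved` (4 B), so it starts at offset 4 + 4 = 8 and occupies 4 bytes.
Bytes at offsets 8..11: 10 30 CF 16.
Little-endian stores the least-significant byte at the lowest address.
Reassemble most-significant byte first: 16 CF 30 10 → 0x16CF3010.
0x16CF3010 = 382677008.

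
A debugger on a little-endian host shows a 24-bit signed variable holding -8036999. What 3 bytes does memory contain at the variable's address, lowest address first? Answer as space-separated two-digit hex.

79 5D 85

Two's complement of -8036999 in 24 bits: 8036999 = 0x7AA287; invert → 0x855D78; add 1 → 0x855D79.
Split into bytes (most-significant first): 85 5D 79.
Little-endian stores the least-significant byte at the lowest address.
So at ascending addresses the bytes are 79 5D 85.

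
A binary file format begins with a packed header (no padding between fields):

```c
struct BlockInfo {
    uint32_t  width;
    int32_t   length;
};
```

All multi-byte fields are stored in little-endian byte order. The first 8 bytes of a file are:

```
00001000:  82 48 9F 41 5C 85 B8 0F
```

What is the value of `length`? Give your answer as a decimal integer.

`length` follows `width` (4 bytes), so it starts at byte offset 4 and occupies 4 bytes.
Bytes at offsets 4..7: 5C 85 B8 0F.
Little-endian stores the least-significant byte at the lowest address.
Reassemble most-significant byte first: 0F B8 85 5C → 0x0FB8855C.
0x0FB8855C = 263751004.

263751004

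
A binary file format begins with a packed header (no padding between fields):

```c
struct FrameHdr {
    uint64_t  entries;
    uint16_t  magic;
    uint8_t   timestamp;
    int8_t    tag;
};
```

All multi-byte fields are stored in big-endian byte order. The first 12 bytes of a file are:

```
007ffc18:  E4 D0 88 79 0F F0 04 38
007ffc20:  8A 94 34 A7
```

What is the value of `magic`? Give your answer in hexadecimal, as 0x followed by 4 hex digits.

`magic` follows `entries` (8 bytes), so it starts at byte offset 8 and occupies 2 bytes.
Bytes at offsets 8..9: 8A 94.
Big-endian: lowest address holds the most-significant byte.
The bytes are already most-significant first: 0x8A94.

0x8A94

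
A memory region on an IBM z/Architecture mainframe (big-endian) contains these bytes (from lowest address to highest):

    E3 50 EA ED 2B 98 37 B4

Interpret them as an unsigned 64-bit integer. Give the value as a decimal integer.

16379850149106038708

In big-endian order the high byte comes first in memory.
The bytes are already most-significant first: 0xE350EAED2B9837B4.
0xE350EAED2B9837B4 = 16379850149106038708.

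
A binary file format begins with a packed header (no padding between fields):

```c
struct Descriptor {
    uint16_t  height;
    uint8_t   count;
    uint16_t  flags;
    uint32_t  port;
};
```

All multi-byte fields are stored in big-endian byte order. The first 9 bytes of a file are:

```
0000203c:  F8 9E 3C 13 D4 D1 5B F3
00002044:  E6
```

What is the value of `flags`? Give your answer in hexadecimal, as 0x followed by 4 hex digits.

0x13D4

`flags` follows `height` (2 B), `count` (1 B), so it starts at offset 2 + 1 = 3 and occupies 2 bytes.
Bytes at offsets 3..4: 13 D4.
Big-endian stores the most-significant byte at the lowest address.
The bytes are already most-significant first: 0x13D4.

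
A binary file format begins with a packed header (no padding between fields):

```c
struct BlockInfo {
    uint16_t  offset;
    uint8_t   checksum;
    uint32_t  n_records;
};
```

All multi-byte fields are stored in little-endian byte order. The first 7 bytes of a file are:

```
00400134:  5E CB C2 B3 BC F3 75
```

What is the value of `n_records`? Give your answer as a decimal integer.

`n_records` follows `offset` (2 B), `checksum` (1 B), so it starts at offset 2 + 1 = 3 and occupies 4 bytes.
Bytes at offsets 3..6: B3 BC F3 75.
Little-endian: lowest address holds the least-significant byte.
Reassemble most-significant byte first: 75 F3 BC B3 → 0x75F3BCB3.
0x75F3BCB3 = 1978907827.

1978907827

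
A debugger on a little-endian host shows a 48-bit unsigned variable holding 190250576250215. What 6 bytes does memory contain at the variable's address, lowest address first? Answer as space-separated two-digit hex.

67 05 04 2A 08 AD

190250576250215 in hexadecimal, padded to 48 bits, is 0xAD082A040567.
Split into bytes (most-significant first): AD 08 2A 04 05 67.
Little-endian stores the least-significant byte at the lowest address.
So at ascending addresses the bytes are 67 05 04 2A 08 AD.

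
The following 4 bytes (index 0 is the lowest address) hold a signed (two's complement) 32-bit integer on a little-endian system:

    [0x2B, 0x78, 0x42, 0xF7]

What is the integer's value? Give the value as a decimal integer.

In little-endian order the low byte comes first in memory.
Reassemble most-significant byte first: F7 42 78 2B → 0xF742782B.
Top bit is set, so as a signed 32-bit value this is 0xF742782B − 2^32 = -146638805.

-146638805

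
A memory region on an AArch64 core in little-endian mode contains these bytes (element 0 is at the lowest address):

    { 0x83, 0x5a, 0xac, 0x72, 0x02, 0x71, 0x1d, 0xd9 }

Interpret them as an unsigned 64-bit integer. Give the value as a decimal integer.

Little-endian: lowest address holds the least-significant byte.
Reassemble most-significant byte first: D9 1D 71 02 72 AC 5A 83 → 0xD91D710272AC5A83.
0xD91D710272AC5A83 = 15644784935882742403.

15644784935882742403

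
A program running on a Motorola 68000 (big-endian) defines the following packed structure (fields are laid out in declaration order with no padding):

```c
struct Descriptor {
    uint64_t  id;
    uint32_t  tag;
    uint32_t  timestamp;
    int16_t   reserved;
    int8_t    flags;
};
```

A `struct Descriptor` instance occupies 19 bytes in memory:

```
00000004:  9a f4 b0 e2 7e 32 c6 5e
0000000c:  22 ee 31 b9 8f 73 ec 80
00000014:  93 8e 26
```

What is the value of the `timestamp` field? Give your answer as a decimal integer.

2406739072

`timestamp` follows `id` (8 B), `tag` (4 B), so it starts at offset 8 + 4 = 12 and occupies 4 bytes.
Bytes at offsets 12..15: 8F 73 EC 80.
In big-endian order the high byte comes first in memory.
The bytes are already most-significant first: 0x8F73EC80.
0x8F73EC80 = 2406739072.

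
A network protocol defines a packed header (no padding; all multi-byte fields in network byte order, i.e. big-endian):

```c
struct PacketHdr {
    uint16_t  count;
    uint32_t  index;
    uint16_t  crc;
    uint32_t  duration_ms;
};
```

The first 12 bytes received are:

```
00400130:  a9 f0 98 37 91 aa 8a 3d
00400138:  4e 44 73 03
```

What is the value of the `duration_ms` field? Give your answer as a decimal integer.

1313108739

`duration_ms` follows `count` (2 B), `index` (4 B), `crc` (2 B), so it starts at offset 2 + 4 + 2 = 8 and occupies 4 bytes.
Bytes at offsets 8..11: 4E 44 73 03.
Big-endian: lowest address holds the most-significant byte.
The bytes are already most-significant first: 0x4E447303.
0x4E447303 = 1313108739.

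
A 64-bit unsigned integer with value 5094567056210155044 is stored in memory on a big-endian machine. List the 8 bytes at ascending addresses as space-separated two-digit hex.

46 B3 89 BE D5 D0 56 24

5094567056210155044 in hexadecimal, padded to 64 bits, is 0x46B389BED5D05624.
Split into bytes (most-significant first): 46 B3 89 BE D5 D0 56 24.
Big-endian: lowest address holds the most-significant byte.
So the memory order matches the most-significant-first order: 46 B3 89 BE D5 D0 56 24.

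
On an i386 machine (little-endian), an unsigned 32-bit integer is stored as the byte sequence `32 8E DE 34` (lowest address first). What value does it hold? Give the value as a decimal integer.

In little-endian order the low byte comes first in memory.
Reassemble most-significant byte first: 34 DE 8E 32 → 0x34DE8E32.
0x34DE8E32 = 887000626.

887000626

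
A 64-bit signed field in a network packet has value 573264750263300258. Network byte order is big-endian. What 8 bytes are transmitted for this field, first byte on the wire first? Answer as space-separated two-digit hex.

573264750263300258 in hexadecimal, padded to 64 bits, is 0x07F4A540C9B270A2.
Split into bytes (most-significant first): 07 F4 A5 40 C9 B2 70 A2.
Big-endian: lowest address holds the most-significant byte.
So the memory order matches the most-significant-first order: 07 F4 A5 40 C9 B2 70 A2.

07 F4 A5 40 C9 B2 70 A2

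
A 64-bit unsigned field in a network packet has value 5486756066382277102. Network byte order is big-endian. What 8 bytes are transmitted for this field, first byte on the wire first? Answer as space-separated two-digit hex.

4C 24 DF 92 81 EF 69 EE

5486756066382277102 in hexadecimal, padded to 64 bits, is 0x4C24DF9281EF69EE.
Split into bytes (most-significant first): 4C 24 DF 92 81 EF 69 EE.
Big-endian stores the most-significant byte at the lowest address.
So the memory order matches the most-significant-first order: 4C 24 DF 92 81 EF 69 EE.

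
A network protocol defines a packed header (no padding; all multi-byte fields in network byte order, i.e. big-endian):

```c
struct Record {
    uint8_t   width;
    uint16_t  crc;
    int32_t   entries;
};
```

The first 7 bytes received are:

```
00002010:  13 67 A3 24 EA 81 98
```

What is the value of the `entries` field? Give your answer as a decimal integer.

`entries` follows `width` (1 B), `crc` (2 B), so it starts at offset 1 + 2 = 3 and occupies 4 bytes.
Bytes at offsets 3..6: 24 EA 81 98.
Big-endian: lowest address holds the most-significant byte.
The bytes are already most-significant first: 0x24EA8198.
0x24EA8198 = 619348376.

619348376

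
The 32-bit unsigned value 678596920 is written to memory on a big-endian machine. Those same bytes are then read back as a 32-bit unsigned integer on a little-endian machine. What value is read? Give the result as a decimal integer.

678596920 in 32-bit hexadecimal is 0x28729138.
Stored big-endian, the bytes at ascending addresses are 28 72 91 38.
Read back as little-endian, the first byte is least significant, giving 0x38917228.
0x38917228 = 949056040.

949056040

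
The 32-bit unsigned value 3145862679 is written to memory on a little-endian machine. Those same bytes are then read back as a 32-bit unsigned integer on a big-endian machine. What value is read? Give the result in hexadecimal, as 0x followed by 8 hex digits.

3145862679 in 32-bit hexadecimal is 0xBB820E17.
Stored little-endian, the bytes at ascending addresses are 17 0E 82 BB.
Read back as big-endian, the last byte is least significant, giving 0x170E82BB.

0x170E82BB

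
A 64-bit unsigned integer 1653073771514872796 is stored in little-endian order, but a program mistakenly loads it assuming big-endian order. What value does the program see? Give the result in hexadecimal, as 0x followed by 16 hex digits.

1653073771514872796 in 64-bit hexadecimal is 0x16F0E5D63AA8C3DC.
Stored little-endian, the bytes at ascending addresses are DC C3 A8 3A D6 E5 F0 16.
Read back as big-endian, the last byte is least significant, giving 0xDCC3A83AD6E5F016.

0xDCC3A83AD6E5F016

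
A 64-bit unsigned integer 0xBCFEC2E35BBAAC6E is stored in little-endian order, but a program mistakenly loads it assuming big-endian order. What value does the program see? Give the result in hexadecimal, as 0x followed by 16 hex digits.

0x6EACBA5BE3C2FEBC

Stored little-endian, the bytes at ascending addresses are 6E AC BA 5B E3 C2 FE BC.
Read back as big-endian, the last byte is least significant, giving 0x6EACBA5BE3C2FEBC.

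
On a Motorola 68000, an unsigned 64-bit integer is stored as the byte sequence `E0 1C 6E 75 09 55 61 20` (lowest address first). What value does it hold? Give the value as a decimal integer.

Big-endian stores the most-significant byte at the lowest address.
The bytes are already most-significant first: 0xE01C6E7509556120.
0xE01C6E7509556120 = 16148903812790575392.

16148903812790575392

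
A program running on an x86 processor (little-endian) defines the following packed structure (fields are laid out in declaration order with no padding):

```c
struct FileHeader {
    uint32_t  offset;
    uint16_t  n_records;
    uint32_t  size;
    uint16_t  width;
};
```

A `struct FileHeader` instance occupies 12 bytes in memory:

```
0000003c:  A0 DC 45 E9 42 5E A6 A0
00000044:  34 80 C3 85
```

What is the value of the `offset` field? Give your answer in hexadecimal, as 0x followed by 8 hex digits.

0xE945DCA0

`offset` is the first field, at byte offset 0, occupying 4 bytes.
Bytes at offsets 0..3: A0 DC 45 E9.
In little-endian order the low byte comes first in memory.
Reassemble most-significant byte first: E9 45 DC A0 → 0xE945DCA0.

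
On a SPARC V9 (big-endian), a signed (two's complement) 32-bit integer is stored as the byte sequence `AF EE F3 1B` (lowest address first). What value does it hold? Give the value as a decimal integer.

In big-endian order the high byte comes first in memory.
The bytes are already most-significant first: 0xAFEEF31B.
Top bit is set, so as a signed 32-bit value this is 0xAFEEF31B − 2^32 = -1343294693.

-1343294693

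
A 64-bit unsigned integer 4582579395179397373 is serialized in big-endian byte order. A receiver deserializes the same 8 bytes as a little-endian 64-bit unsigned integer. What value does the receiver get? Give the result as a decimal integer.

4582579395179397373 in 64-bit hexadecimal is 0x3F9897AE2CB140FD.
Stored big-endian, the bytes at ascending addresses are 3F 98 97 AE 2C B1 40 FD.
Read back as little-endian, the first byte is least significant, giving 0xFD40B12CAE97983F.
0xFD40B12CAE97983F = 18248780495571097663.

18248780495571097663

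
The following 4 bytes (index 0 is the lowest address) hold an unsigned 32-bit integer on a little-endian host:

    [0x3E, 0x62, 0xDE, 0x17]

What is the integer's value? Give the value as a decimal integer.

400450110

In little-endian order the low byte comes first in memory.
Reassemble most-significant byte first: 17 DE 62 3E → 0x17DE623E.
0x17DE623E = 400450110.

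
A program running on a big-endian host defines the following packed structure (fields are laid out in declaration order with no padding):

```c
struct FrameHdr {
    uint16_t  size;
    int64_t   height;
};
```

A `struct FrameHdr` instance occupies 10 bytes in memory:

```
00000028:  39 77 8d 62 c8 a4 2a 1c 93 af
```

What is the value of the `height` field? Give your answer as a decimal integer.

-8258818159237360721

`height` follows `size` (2 bytes), so it starts at byte offset 2 and occupies 8 bytes.
Bytes at offsets 2..9: 8D 62 C8 A4 2A 1C 93 AF.
In big-endian order the high byte comes first in memory.
The bytes are already most-significant first: 0x8D62C8A42A1C93AF.
Top bit is set, so as a signed 64-bit value this is 0x8D62C8A42A1C93AF − 2^64 = -8258818159237360721.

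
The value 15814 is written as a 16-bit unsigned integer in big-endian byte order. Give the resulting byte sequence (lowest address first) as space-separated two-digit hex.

3D C6

15814 in hexadecimal, padded to 16 bits, is 0x3DC6.
Split into bytes (most-significant first): 3D C6.
Big-endian stores the most-significant byte at the lowest address.
So the memory order matches the most-significant-first order: 3D C6.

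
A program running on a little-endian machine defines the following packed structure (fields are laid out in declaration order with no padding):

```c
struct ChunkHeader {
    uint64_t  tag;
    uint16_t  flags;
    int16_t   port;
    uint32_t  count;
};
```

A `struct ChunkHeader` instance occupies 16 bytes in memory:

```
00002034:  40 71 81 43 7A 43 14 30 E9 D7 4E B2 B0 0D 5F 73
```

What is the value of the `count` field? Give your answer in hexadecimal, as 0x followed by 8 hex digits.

0x735F0DB0

`count` follows `tag` (8 B), `flags` (2 B), `port` (2 B), so it starts at offset 8 + 2 + 2 = 12 and occupies 4 bytes.
Bytes at offsets 12..15: B0 0D 5F 73.
In little-endian order the low byte comes first in memory.
Reassemble most-significant byte first: 73 5F 0D B0 → 0x735F0DB0.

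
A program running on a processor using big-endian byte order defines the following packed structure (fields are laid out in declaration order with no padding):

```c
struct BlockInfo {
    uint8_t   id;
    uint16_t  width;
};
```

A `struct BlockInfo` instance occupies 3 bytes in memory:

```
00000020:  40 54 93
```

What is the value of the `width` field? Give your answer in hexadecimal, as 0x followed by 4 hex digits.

`width` follows `id` (1 byte), so it starts at byte offset 1 and occupies 2 bytes.
Bytes at offsets 1..2: 54 93.
Big-endian stores the most-significant byte at the lowest address.
The bytes are already most-significant first: 0x5493.

0x5493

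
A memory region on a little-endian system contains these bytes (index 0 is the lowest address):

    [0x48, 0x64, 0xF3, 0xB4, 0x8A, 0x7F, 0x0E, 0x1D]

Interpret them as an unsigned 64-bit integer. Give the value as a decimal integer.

2093751110491923528

Little-endian: lowest address holds the least-significant byte.
Reassemble most-significant byte first: 1D 0E 7F 8A B4 F3 64 48 → 0x1D0E7F8AB4F36448.
0x1D0E7F8AB4F36448 = 2093751110491923528.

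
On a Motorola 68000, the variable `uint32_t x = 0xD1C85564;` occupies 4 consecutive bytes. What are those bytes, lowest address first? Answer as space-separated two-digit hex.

D1 C8 55 64

Split into bytes (most-significant first): D1 C8 55 64.
In big-endian order the high byte comes first in memory.
So the memory order matches the most-significant-first order: D1 C8 55 64.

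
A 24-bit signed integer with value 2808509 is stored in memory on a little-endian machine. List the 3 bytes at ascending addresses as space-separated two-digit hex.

BD DA 2A

2808509 in hexadecimal, padded to 24 bits, is 0x2ADABD.
Split into bytes (most-significant first): 2A DA BD.
Little-endian stores the least-significant byte at the lowest address.
So at ascending addresses the bytes are BD DA 2A.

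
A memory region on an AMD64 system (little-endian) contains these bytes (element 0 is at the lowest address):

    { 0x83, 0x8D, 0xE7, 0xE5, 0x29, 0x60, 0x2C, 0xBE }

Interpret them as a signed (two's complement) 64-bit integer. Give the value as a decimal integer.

-4743310574460891773

Little-endian: lowest address holds the least-significant byte.
Reassemble most-significant byte first: BE 2C 60 29 E5 E7 8D 83 → 0xBE2C6029E5E78D83.
Top bit is set, so as a signed 64-bit value this is 0xBE2C6029E5E78D83 − 2^64 = -4743310574460891773.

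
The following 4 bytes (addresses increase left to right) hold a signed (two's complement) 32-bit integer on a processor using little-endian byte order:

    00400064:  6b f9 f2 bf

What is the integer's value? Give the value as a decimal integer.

-1074595477

Little-endian stores the least-significant byte at the lowest address.
Reassemble most-significant byte first: BF F2 F9 6B → 0xBFF2F96B.
Top bit is set, so as a signed 32-bit value this is 0xBFF2F96B − 2^32 = -1074595477.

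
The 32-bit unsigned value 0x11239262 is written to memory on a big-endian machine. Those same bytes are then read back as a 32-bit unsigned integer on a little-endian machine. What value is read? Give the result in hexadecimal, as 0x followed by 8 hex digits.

Stored big-endian, the bytes at ascending addresses are 11 23 92 62.
Read back as little-endian, the first byte is least significant, giving 0x62922311.

0x62922311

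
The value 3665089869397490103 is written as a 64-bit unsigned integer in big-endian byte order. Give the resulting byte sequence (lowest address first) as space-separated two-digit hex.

32 DD 03 D1 57 51 F9 B7

3665089869397490103 in hexadecimal, padded to 64 bits, is 0x32DD03D15751F9B7.
Split into bytes (most-significant first): 32 DD 03 D1 57 51 F9 B7.
Big-endian: lowest address holds the most-significant byte.
So the memory order matches the most-significant-first order: 32 DD 03 D1 57 51 F9 B7.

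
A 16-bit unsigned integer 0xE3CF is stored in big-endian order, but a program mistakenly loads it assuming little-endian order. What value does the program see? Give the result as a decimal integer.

53219

Stored big-endian, the bytes at ascending addresses are E3 CF.
Read back as little-endian, the first byte is least significant, giving 0xCFE3.
0xCFE3 = 53219.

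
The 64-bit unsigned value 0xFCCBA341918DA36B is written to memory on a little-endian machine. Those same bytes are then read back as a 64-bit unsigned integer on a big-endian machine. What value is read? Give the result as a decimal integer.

7756198638273154044

Stored little-endian, the bytes at ascending addresses are 6B A3 8D 91 41 A3 CB FC.
Read back as big-endian, the last byte is least significant, giving 0x6BA38D9141A3CBFC.
0x6BA38D9141A3CBFC = 7756198638273154044.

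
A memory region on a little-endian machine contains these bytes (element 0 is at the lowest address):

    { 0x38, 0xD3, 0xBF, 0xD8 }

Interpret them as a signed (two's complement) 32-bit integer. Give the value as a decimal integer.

Little-endian stores the least-significant byte at the lowest address.
Reassemble most-significant byte first: D8 BF D3 38 → 0xD8BFD338.
Top bit is set, so as a signed 32-bit value this is 0xD8BFD338 − 2^32 = -658517192.

-658517192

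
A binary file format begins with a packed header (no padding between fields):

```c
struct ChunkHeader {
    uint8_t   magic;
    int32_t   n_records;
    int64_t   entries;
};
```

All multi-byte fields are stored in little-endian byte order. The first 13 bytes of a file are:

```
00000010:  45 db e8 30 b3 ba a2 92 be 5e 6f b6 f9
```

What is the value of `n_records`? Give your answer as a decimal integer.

`n_records` follows `magic` (1 byte), so it starts at byte offset 1 and occupies 4 bytes.
Bytes at offsets 1..4: DB E8 30 B3.
Little-endian stores the least-significant byte at the lowest address.
Reassemble most-significant byte first: B3 30 E8 DB → 0xB330E8DB.
Top bit is set, so as a signed 32-bit value this is 0xB330E8DB − 2^32 = -1288640293.

-1288640293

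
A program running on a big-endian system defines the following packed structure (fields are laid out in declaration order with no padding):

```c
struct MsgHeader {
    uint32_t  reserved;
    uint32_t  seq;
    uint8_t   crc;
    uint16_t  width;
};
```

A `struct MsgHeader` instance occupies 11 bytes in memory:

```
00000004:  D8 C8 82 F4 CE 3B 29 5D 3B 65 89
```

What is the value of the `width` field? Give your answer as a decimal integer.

`width` follows `reserved` (4 B), `seq` (4 B), `crc` (1 B), so it starts at offset 4 + 4 + 1 = 9 and occupies 2 bytes.
Bytes at offsets 9..10: 65 89.
Big-endian stores the most-significant byte at the lowest address.
The bytes are already most-significant first: 0x6589.
0x6589 = 25993.

25993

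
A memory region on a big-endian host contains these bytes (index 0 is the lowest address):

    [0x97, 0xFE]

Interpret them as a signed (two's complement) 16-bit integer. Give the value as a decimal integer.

-26626

Big-endian stores the most-significant byte at the lowest address.
The bytes are already most-significant first: 0x97FE.
Top bit is set, so as a signed 16-bit value this is 0x97FE − 2^16 = -26626.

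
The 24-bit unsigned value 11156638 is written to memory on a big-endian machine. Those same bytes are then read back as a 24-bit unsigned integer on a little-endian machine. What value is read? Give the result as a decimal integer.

11156638 in 24-bit hexadecimal is 0xAA3C9E.
Stored big-endian, the bytes at ascending addresses are AA 3C 9E.
Read back as little-endian, the first byte is least significant, giving 0x9E3CAA.
0x9E3CAA = 10370218.

10370218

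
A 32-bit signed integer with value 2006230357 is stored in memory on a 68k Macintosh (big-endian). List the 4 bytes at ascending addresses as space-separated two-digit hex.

77 94 A5 55

2006230357 in hexadecimal, padded to 32 bits, is 0x7794A555.
Split into bytes (most-significant first): 77 94 A5 55.
Big-endian: lowest address holds the most-significant byte.
So the memory order matches the most-significant-first order: 77 94 A5 55.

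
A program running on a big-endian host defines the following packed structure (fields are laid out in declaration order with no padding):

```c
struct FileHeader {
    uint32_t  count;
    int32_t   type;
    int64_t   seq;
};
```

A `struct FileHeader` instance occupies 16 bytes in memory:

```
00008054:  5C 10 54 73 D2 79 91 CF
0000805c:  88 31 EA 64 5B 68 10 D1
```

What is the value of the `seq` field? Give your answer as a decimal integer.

`seq` follows `count` (4 B), `type` (4 B), so it starts at offset 4 + 4 = 8 and occupies 8 bytes.
Bytes at offsets 8..15: 88 31 EA 64 5B 68 10 D1.
Big-endian stores the most-significant byte at the lowest address.
The bytes are already most-significant first: 0x8831EA645B6810D1.
Top bit is set, so as a signed 64-bit value this is 0x8831EA645B6810D1 − 2^64 = -8632861293941354287.

-8632861293941354287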